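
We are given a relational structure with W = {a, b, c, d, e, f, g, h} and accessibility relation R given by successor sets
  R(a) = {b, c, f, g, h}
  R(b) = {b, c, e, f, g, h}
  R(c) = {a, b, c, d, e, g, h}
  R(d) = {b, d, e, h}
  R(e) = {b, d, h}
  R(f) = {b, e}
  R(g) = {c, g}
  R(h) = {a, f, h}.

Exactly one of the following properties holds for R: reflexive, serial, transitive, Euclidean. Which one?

Reflexive: no — a is not related to itself.
Serial: yes — every world has a successor (e.g. a R b).
Transitive: no — a R b and b R e, but not a R e.
Euclidean: no — a R c and a R f, but not c R f.
Only serial holds.

serial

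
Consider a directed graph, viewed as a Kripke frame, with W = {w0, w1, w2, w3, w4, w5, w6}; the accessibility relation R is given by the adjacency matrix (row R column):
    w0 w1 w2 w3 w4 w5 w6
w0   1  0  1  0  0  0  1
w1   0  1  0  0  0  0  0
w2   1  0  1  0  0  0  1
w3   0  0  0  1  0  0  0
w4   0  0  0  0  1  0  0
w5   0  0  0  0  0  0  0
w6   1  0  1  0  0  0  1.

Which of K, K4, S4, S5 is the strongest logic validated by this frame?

K4

Transitive (axiom 4): yes — every two-step R-path is closed by a direct edge.
Reflexive (axiom T): no — w5 is not related to itself.
Euclidean (axiom 5): yes — any two successors of a common world are R-related.
So F validates K, K4; S4 would additionally require R to be reflexive. The strongest is K4.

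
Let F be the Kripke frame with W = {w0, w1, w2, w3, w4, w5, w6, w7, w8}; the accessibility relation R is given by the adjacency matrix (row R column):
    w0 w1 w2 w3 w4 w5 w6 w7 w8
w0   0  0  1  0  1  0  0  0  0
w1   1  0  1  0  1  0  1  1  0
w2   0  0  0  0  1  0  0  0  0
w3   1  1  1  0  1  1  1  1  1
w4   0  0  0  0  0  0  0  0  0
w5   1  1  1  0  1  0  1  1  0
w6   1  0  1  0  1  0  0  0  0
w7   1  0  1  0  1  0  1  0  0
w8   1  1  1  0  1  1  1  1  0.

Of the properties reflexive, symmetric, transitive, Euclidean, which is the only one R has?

Reflexive: no — w0 is not related to itself.
Symmetric: no — w0 R w2 but not w2 R w0.
Transitive: yes — every two-step R-path is closed by a direct edge.
Euclidean: no — w0 R w4 and w0 R w2, but not w4 R w2.
Only transitive holds.

transitive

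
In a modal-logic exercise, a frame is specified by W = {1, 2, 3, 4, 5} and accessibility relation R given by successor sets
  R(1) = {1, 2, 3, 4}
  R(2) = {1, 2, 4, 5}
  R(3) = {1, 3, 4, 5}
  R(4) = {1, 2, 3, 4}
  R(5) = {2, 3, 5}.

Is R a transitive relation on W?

Transitive: no — 1 R 2 and 2 R 5, but not 1 R 5.

No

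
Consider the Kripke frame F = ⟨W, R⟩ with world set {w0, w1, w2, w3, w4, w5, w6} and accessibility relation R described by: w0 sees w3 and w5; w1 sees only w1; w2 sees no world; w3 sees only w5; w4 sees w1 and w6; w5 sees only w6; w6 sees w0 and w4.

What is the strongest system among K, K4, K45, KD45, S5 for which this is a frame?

K

Transitive (axiom 4): no — w0 R w5 and w5 R w6, but not w0 R w6.
Euclidean (axiom 5): no — w0 R w5 and w0 R w3, but not w5 R w3.
Serial (axiom D): no — w2 has no R-successor.
Reflexive (axiom T): no — w0 is not related to itself.
So F validates K; K4 would additionally require R to be transitive. The strongest is K.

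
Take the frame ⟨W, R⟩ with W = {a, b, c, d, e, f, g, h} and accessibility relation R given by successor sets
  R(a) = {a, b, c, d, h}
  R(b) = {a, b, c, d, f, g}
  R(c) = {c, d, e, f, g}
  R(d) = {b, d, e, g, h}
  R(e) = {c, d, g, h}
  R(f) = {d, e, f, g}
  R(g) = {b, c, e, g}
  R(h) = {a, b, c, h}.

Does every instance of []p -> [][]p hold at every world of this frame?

By correspondence theory, 4 is valid on a frame iff R is transitive.
Transitive: no — a R b and b R f, but not a R f.

No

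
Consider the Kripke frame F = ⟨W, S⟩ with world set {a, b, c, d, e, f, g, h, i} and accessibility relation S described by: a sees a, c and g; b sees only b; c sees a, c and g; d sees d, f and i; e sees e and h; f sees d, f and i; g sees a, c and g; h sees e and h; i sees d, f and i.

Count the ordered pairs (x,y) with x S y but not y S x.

0

S is symmetric; there are no such tuples.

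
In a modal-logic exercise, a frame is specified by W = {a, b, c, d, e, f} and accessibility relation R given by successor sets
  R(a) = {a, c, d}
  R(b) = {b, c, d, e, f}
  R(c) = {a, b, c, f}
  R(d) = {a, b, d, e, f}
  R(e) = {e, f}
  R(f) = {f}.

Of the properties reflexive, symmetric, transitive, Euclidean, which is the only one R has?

Reflexive: yes — every world is R-related to itself.
Symmetric: no — b R e but not e R b.
Transitive: no — a R c and c R b, but not a R b.
Euclidean: no — a R c and a R d, but not c R d.
Only reflexive holds.

reflexive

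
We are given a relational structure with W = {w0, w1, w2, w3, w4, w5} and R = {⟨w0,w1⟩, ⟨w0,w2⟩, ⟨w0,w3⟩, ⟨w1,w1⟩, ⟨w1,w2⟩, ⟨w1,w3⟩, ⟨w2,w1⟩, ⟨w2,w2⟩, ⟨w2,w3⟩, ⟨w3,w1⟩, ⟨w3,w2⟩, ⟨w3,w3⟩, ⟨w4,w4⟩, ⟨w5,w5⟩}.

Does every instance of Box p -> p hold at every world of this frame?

No

Axiom T corresponds to the accessibility relation being reflexive.
Reflexive: no — w0 is not related to itself.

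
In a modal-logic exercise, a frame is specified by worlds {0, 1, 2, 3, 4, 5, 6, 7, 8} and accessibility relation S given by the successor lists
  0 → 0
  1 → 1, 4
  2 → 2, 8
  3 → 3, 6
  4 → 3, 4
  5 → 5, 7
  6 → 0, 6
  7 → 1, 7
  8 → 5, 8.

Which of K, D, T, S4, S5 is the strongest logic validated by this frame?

T

Serial (axiom D): yes — every world has a successor (e.g. 0 S 0).
Reflexive (axiom T): yes — every world is S-related to itself.
Transitive (axiom 4): no — 1 S 4 and 4 S 3, but not 1 S 3.
Euclidean (axiom 5): no — 1 S 4 and 1 S 1, but not 4 S 1.
So F validates K, D, T; S4 would additionally require S to be transitive. The strongest is T.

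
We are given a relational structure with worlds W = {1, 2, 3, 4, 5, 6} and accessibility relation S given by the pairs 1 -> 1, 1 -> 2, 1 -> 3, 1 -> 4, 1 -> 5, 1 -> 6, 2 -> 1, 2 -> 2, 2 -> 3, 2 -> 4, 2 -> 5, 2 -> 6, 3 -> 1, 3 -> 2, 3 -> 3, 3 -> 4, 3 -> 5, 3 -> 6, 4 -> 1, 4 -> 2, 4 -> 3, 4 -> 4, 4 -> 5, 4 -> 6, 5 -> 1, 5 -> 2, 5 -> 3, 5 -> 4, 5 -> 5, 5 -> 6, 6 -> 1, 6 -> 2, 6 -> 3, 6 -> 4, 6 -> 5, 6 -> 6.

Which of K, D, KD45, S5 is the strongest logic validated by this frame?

S5

Serial (axiom D): yes — every world has a successor (e.g. 1 S 1).
Euclidean (axiom 5): yes — any two successors of a common world are S-related.
Transitive (axiom 4): yes — every two-step S-path is closed by a direct edge.
Reflexive (axiom T): yes — every world is S-related to itself.
So F validates K, D, KD45, S5. The strongest is S5.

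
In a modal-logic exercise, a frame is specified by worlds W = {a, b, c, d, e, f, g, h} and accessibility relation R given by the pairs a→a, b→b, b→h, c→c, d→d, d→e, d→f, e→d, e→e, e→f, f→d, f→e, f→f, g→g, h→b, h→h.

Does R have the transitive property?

Transitive: yes — every two-step R-path is closed by a direct edge.

Yes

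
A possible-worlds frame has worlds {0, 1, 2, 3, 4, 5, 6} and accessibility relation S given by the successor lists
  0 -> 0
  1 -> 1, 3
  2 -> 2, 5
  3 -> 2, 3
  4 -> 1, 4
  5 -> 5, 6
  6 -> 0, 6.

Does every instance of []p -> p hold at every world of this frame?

Yes

Axiom T corresponds to the accessibility relation being reflexive.
Reflexive: yes — every world is S-related to itself.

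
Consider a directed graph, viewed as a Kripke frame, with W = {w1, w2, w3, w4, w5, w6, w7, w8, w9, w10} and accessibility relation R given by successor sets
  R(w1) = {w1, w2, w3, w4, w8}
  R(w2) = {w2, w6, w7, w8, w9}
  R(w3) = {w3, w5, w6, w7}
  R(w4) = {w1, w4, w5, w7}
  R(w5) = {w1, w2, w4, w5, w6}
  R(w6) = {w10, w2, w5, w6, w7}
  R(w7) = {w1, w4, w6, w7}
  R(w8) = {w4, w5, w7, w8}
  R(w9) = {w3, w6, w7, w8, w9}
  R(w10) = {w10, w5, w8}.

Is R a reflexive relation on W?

Reflexive: yes — every world is R-related to itself.

Yes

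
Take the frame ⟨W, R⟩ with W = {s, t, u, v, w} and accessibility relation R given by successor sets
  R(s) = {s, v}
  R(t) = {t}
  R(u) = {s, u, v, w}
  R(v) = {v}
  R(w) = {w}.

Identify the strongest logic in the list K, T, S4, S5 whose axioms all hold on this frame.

Reflexive (axiom T): yes — every world is R-related to itself.
Transitive (axiom 4): yes — every two-step R-path is closed by a direct edge.
Euclidean (axiom 5): no — u R s and u R w, but not s R w.
So F validates K, T, S4; S5 would additionally require R to be Euclidean. The strongest is S4.

S4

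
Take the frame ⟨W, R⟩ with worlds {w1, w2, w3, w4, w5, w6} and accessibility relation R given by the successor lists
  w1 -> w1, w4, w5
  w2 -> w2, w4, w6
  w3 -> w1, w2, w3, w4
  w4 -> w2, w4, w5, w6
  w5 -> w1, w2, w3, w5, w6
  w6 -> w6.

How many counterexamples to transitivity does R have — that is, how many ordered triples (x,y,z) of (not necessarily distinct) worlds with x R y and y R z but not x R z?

15

Enumerating: (w1,w4,w2), (w1,w4,w6), (w1,w5,w2), (w1,w5,w3), (w1,w5,w6), (w2,w4,w5), (w3,w1,w5), (w3,w2,w6), (w3,w4,w5), (w3,w4,w6), (w4,w5,w1), (w4,w5,w3), (w5,w1,w4), (w5,w2,w4), (w5,w3,w4).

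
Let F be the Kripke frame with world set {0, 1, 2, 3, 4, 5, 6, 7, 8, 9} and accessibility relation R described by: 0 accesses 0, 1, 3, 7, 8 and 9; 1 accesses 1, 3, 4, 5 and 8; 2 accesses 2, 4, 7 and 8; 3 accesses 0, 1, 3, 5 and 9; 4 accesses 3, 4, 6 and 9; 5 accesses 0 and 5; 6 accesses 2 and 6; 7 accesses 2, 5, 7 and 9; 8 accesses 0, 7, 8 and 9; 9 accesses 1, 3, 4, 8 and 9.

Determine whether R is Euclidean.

No

Euclidean: no — 0 R 1 and 0 R 7, but not 1 R 7.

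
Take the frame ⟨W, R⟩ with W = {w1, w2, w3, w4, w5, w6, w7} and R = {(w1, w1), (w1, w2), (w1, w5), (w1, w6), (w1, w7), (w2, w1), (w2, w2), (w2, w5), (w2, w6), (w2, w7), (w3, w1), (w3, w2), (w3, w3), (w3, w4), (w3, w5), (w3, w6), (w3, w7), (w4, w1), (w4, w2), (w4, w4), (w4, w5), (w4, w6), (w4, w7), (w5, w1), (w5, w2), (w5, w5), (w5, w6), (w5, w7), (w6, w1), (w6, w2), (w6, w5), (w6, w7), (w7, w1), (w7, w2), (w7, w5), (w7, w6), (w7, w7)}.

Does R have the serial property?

Yes

Serial: yes — every world has a successor (e.g. w1 R w1).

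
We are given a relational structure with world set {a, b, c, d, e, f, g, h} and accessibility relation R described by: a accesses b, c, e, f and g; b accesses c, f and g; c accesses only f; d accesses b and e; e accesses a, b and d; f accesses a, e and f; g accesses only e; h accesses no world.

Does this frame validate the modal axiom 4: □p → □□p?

No

The schema 4 characterises exactly the transitive frames.
Transitive: no — a R e and e R d, but not a R d.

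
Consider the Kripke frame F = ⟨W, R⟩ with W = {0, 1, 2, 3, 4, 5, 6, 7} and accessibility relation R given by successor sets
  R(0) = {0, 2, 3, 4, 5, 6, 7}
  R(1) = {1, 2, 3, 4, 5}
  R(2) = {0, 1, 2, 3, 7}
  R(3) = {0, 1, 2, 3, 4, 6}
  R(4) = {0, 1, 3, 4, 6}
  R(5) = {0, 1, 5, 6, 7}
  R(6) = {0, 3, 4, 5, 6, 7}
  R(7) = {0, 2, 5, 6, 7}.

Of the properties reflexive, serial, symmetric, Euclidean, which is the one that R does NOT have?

Euclidean

Reflexive: yes — every world is R-related to itself.
Serial: yes — every world has a successor (e.g. 0 R 0).
Symmetric: yes — every pair in R has its reverse in R.
Euclidean: no — 0 R 2 and 0 R 4, but not 2 R 4.
Only Euclidean fails.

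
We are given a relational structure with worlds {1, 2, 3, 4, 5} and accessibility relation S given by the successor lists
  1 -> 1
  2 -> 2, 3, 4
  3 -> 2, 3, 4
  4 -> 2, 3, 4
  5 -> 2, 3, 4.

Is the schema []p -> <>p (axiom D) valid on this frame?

Yes

Axiom D corresponds to the accessibility relation being serial.
Serial: yes — every world has a successor (e.g. 1 S 1).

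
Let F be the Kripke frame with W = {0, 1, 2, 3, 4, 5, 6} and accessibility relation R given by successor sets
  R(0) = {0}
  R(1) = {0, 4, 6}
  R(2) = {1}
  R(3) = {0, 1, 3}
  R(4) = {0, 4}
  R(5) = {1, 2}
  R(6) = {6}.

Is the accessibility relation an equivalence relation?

Reflexive: no — 1 is not related to itself.
Symmetric: no — 1 R 0 but not 0 R 1.
Transitive: no — 2 R 1 and 1 R 0, but not 2 R 0.
So R is not an equivalence relation.

No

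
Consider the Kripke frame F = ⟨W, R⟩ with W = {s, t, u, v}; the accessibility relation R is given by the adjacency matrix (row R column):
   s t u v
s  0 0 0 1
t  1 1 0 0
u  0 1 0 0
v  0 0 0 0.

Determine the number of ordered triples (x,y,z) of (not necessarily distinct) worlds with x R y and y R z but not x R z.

2

Enumerating: (t,s,v), (u,t,s).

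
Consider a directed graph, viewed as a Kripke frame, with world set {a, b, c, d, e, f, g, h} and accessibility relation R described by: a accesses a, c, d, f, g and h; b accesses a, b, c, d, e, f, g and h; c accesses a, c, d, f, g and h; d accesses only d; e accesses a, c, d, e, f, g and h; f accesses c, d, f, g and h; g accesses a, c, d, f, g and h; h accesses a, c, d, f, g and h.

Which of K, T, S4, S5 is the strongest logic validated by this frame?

T

Reflexive (axiom T): yes — every world is R-related to itself.
Transitive (axiom 4): no — f R c and c R a, but not f R a.
Euclidean (axiom 5): no — a R d and a R c, but not d R c.
So F validates K, T; S4 would additionally require R to be transitive. The strongest is T.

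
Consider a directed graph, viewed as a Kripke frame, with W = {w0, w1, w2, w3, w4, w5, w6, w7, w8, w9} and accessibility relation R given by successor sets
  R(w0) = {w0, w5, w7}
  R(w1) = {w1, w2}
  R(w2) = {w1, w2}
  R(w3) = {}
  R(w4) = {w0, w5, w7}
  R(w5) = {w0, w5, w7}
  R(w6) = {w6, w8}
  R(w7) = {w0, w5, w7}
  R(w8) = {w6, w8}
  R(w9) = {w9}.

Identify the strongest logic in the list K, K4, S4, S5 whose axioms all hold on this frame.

Transitive (axiom 4): yes — every two-step R-path is closed by a direct edge.
Reflexive (axiom T): no — w3 is not related to itself.
Euclidean (axiom 5): yes — any two successors of a common world are R-related.
So F validates K, K4; S4 would additionally require R to be reflexive. The strongest is K4.

K4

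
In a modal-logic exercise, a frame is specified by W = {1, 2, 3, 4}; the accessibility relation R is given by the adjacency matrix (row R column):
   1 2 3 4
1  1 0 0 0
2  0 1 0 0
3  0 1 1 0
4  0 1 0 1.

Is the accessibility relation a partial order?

Reflexive: yes — every world is R-related to itself.
Transitive: yes — every two-step R-path is closed by a direct edge.
Antisymmetric: yes — no distinct pair is related both ways.
So R is a partial order.

Yes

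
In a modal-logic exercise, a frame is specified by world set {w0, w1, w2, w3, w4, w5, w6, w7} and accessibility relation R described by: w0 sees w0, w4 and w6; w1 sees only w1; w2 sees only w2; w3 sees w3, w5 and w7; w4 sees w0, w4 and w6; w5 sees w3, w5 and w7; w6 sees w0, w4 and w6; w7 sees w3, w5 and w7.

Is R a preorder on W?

Reflexive: yes — every world is R-related to itself.
Transitive: yes — every two-step R-path is closed by a direct edge.
So R is a preorder.

Yes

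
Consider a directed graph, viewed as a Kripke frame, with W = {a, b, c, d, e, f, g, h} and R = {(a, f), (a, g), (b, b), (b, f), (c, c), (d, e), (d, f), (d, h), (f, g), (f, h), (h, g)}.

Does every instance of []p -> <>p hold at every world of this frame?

The schema D characterises exactly the serial frames.
Serial: no — e has no R-successor.

No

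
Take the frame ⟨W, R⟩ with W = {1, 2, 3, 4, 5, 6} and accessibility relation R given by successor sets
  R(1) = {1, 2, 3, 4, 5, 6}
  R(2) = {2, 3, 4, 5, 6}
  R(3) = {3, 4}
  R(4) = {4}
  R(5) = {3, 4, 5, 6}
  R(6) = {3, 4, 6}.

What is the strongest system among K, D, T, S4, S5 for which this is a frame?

Serial (axiom D): yes — every world has a successor (e.g. 1 R 1).
Reflexive (axiom T): yes — every world is R-related to itself.
Transitive (axiom 4): yes — every two-step R-path is closed by a direct edge.
Euclidean (axiom 5): no — 1 R 3 and 1 R 2, but not 3 R 2.
So F validates K, D, T, S4; S5 would additionally require R to be Euclidean. The strongest is S4.

S4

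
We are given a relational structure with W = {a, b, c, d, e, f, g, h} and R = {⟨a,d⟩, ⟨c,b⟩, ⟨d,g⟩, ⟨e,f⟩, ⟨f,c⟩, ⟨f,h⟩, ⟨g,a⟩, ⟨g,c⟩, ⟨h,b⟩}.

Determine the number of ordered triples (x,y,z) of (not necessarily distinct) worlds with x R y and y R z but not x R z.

Enumerating: (a,d,g), (d,g,a), (d,g,c), (e,f,c), (e,f,h), (f,c,b), (f,h,b), (g,a,d), (g,c,b).

9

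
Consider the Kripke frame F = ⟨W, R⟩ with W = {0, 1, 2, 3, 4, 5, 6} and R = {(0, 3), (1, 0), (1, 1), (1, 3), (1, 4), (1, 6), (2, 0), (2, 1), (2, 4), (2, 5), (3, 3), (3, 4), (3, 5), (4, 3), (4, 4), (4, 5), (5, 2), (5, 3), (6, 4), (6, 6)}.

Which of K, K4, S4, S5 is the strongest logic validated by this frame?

K

Transitive (axiom 4): no — 0 R 3 and 3 R 4, but not 0 R 4.
Reflexive (axiom T): no — 0 is not related to itself.
Euclidean (axiom 5): no — 1 R 0 and 1 R 4, but not 0 R 4.
So F validates K; K4 would additionally require R to be transitive. The strongest is K.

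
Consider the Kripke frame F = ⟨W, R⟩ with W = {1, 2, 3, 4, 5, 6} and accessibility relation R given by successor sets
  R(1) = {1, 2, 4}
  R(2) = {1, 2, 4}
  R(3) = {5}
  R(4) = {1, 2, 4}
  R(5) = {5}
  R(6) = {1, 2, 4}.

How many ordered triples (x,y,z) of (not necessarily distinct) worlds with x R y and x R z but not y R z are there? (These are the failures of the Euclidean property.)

R is Euclidean; there are no such tuples.

0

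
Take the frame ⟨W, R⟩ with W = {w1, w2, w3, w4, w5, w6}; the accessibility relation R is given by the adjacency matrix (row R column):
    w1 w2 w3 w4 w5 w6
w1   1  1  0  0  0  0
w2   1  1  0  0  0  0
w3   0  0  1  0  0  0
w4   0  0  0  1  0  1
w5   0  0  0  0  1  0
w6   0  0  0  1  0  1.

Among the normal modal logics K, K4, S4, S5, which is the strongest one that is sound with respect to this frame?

Transitive (axiom 4): yes — every two-step R-path is closed by a direct edge.
Reflexive (axiom T): yes — every world is R-related to itself.
Euclidean (axiom 5): yes — any two successors of a common world are R-related.
So F validates K, K4, S4, S5. The strongest is S5.

S5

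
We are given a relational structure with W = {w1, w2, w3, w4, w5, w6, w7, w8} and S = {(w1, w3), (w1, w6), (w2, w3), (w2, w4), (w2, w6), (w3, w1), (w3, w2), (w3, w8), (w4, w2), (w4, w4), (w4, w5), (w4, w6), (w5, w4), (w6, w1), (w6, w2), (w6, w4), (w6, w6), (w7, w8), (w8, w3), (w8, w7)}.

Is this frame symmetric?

Yes

Symmetric: yes — every pair in S has its reverse in S.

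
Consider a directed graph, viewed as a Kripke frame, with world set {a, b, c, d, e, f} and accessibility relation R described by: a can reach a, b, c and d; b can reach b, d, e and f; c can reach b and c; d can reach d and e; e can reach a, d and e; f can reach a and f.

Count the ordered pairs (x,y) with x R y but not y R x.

9

Enumerating: (a,b), (a,c), (a,d), (b,d), (b,e), (b,f), (c,b), (e,a), (f,a).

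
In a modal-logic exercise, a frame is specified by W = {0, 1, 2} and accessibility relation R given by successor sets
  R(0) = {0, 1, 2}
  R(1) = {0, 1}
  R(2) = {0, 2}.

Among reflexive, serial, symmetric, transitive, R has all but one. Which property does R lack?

transitive

Reflexive: yes — every world is R-related to itself.
Serial: yes — every world has a successor (e.g. 0 R 0).
Symmetric: yes — every pair in R has its reverse in R.
Transitive: no — 1 R 0 and 0 R 2, but not 1 R 2.
Only transitive fails.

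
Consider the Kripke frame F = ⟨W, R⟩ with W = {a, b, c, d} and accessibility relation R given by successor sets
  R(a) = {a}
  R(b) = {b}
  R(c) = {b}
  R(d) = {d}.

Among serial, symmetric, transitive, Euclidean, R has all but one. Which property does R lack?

Serial: yes — every world has a successor (e.g. a R a).
Symmetric: no — c R b but not b R c.
Transitive: yes — every two-step R-path is closed by a direct edge.
Euclidean: yes — any two successors of a common world are R-related.
Only symmetric fails.

symmetric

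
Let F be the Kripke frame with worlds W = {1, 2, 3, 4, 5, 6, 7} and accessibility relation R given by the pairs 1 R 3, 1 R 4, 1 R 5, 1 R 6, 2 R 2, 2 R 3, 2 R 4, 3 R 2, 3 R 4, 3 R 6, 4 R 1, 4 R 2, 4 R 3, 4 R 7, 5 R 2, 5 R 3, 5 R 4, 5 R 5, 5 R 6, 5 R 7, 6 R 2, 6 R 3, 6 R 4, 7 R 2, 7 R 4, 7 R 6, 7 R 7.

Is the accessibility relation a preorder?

Reflexive: no — 1 is not related to itself.
Transitive: no — 1 R 3 and 3 R 2, but not 1 R 2.
So R is not a preorder.

No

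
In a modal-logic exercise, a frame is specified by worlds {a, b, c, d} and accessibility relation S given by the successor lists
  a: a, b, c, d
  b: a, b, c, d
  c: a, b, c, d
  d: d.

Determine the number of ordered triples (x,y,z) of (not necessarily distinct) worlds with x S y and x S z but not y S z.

9

Enumerating: (a,d,a), (a,d,b), (a,d,c), (b,d,a), (b,d,b), (b,d,c), (c,d,a), (c,d,b), (c,d,c).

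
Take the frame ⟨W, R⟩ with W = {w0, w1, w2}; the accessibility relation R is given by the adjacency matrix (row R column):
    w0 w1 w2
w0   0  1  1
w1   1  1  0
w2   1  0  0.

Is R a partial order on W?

Reflexive: no — w0 is not related to itself.
Transitive: no — w1 R w0 and w0 R w2, but not w1 R w2.
Antisymmetric: no — w0 R w1 and w1 R w0 with w0 ≠ w1.
So R is not a partial order.

No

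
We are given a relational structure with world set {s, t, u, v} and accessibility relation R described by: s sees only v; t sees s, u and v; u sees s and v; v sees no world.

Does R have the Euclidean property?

No

Euclidean: no — t R s and t R u, but not s R u.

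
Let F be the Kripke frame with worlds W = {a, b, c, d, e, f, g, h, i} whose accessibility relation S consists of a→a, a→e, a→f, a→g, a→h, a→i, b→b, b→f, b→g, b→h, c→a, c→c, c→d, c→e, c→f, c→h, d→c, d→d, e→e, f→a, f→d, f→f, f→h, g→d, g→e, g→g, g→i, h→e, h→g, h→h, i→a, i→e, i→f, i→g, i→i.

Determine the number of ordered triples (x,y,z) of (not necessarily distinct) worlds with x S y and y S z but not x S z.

Enumerating: (a,f,d), (a,g,d), (b,f,a), (b,f,d), (b,g,d), (b,g,e), (b,g,i), (b,h,e), (c,a,g), (c,a,i), (c,h,g), (d,c,a), … and 18 more.
Total: 30.

30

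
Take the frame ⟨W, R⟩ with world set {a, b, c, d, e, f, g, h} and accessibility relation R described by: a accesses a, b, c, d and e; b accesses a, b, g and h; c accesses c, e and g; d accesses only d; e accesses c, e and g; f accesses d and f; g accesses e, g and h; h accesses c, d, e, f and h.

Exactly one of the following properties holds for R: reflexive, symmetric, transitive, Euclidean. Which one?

reflexive

Reflexive: yes — every world is R-related to itself.
Symmetric: no — a R c but not c R a.
Transitive: no — a R b and b R g, but not a R g.
Euclidean: no — a R b and a R c, but not b R c.
Only reflexive holds.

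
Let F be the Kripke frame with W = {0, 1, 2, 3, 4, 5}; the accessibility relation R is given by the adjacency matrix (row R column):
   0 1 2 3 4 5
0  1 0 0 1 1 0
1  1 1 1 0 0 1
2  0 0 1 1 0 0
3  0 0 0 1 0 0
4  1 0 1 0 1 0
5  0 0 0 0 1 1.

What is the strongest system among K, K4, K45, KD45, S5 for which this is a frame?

Transitive (axiom 4): no — 0 R 4 and 4 R 2, but not 0 R 2.
Euclidean (axiom 5): no — 0 R 3 and 0 R 4, but not 3 R 4.
Serial (axiom D): yes — every world has a successor (e.g. 0 R 0).
Reflexive (axiom T): yes — every world is R-related to itself.
So F validates K; K4 would additionally require R to be transitive. The strongest is K.

K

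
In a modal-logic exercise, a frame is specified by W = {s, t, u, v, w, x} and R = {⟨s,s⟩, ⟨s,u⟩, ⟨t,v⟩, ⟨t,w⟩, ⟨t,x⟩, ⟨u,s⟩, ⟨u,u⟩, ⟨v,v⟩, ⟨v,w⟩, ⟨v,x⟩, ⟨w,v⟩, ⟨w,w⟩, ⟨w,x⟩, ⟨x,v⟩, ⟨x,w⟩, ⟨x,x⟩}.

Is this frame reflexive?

No

Reflexive: no — t is not related to itself.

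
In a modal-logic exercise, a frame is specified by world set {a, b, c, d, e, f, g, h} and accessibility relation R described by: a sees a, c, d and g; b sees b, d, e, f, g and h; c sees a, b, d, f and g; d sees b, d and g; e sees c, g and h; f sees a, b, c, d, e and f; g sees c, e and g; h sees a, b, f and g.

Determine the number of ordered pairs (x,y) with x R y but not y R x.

Enumerating: (a,d), (a,g), (b,e), (b,g), (c,b), (c,d), (d,g), (e,c), (e,h), (f,a), (f,d), (f,e), (h,a), (h,f), (h,g).

15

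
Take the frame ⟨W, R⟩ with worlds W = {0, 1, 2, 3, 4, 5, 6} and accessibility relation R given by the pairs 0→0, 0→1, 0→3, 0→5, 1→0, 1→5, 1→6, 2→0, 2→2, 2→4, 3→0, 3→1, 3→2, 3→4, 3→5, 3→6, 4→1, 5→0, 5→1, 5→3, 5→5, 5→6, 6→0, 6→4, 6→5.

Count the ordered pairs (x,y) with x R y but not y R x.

Enumerating: (1,6), (2,0), (2,4), (3,1), (3,2), (3,4), (3,6), (4,1), (6,0), (6,4).

10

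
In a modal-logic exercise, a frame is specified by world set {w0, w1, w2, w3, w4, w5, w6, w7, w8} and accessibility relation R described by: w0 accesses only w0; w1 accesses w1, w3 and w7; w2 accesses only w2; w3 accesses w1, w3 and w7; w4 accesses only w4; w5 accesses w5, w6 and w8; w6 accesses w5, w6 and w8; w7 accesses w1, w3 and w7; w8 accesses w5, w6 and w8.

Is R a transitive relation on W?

Yes

Transitive: yes — every two-step R-path is closed by a direct edge.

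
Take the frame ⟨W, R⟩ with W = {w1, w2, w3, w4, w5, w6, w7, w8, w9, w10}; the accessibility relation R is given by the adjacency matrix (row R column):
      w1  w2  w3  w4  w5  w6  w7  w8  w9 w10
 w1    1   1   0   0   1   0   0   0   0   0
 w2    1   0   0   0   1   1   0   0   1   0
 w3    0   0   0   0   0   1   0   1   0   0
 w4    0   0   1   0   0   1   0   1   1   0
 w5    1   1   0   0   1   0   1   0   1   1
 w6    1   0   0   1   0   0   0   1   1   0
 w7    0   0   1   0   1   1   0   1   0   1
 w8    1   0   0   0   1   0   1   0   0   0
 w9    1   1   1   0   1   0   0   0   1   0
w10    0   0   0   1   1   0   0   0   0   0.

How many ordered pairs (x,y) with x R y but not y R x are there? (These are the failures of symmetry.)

Enumerating: (w10,w4), (w2,w6), (w3,w6), (w3,w8), (w4,w3), (w4,w8), (w4,w9), (w6,w1), (w6,w8), (w6,w9), (w7,w10), (w7,w3), (w7,w6), (w8,w1), (w8,w5), (w9,w1), (w9,w3).

17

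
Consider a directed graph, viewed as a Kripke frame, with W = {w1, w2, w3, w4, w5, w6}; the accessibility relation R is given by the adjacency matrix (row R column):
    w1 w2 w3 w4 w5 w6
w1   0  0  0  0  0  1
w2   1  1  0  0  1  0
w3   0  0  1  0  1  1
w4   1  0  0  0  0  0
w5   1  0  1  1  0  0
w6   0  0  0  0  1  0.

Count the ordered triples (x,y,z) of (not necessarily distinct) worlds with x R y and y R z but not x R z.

Enumerating: (w1,w6,w5), (w2,w1,w6), (w2,w5,w3), (w2,w5,w4), (w3,w5,w1), (w3,w5,w4), (w4,w1,w6), (w5,w1,w6), (w5,w3,w5), (w5,w3,w6), (w6,w5,w1), (w6,w5,w3), (w6,w5,w4).

13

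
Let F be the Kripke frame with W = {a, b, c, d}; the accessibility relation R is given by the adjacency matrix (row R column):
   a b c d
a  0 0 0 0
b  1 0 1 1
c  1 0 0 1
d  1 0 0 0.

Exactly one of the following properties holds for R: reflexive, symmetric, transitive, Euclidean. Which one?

Reflexive: no — a is not related to itself.
Symmetric: no — b R a but not a R b.
Transitive: yes — every two-step R-path is closed by a direct edge.
Euclidean: no — b R a and b R c, but not a R c.
Only transitive holds.

transitive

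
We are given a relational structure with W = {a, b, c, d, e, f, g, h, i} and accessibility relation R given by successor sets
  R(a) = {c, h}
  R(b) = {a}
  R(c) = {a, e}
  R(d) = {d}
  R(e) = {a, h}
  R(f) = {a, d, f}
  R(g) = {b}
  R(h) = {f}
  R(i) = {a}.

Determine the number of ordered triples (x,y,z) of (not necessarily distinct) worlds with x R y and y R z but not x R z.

17

Enumerating: (a,c,a), (a,c,e), (a,h,f), (b,a,c), (b,a,h), (c,a,c), (c,a,h), (c,e,h), (e,a,c), (e,h,f), (f,a,c), (f,a,h), (g,b,a), (h,f,a), (h,f,d), (i,a,c), (i,a,h).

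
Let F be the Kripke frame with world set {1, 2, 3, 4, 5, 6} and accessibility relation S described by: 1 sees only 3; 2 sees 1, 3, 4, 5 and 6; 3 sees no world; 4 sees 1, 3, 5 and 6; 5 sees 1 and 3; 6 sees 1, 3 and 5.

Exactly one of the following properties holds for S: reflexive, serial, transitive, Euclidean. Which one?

transitive

Reflexive: no — 1 is not related to itself.
Serial: no — 3 has no S-successor.
Transitive: yes — every two-step S-path is closed by a direct edge.
Euclidean: no — 2 S 1 and 2 S 4, but not 1 S 4.
Only transitive holds.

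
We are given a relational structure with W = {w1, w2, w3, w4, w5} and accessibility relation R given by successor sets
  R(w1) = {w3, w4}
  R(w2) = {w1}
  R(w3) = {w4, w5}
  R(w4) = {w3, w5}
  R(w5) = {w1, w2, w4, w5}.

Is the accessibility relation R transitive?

Transitive: no — w1 R w3 and w3 R w5, but not w1 R w5.

No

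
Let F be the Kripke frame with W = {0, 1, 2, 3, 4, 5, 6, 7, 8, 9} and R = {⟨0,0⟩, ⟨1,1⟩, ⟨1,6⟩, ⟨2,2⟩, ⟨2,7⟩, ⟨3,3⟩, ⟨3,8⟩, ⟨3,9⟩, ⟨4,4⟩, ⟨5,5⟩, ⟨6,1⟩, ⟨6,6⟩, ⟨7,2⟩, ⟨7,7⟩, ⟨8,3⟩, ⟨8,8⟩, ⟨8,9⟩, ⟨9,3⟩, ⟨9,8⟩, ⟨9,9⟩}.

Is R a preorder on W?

Reflexive: yes — every world is R-related to itself.
Transitive: yes — every two-step R-path is closed by a direct edge.
So R is a preorder.

Yes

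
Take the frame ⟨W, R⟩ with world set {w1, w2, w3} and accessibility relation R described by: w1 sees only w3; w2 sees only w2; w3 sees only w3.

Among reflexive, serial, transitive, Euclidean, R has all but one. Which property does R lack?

Reflexive: no — w1 is not related to itself.
Serial: yes — every world has a successor (e.g. w1 R w3).
Transitive: yes — every two-step R-path is closed by a direct edge.
Euclidean: yes — any two successors of a common world are R-related.
Only reflexive fails.

reflexive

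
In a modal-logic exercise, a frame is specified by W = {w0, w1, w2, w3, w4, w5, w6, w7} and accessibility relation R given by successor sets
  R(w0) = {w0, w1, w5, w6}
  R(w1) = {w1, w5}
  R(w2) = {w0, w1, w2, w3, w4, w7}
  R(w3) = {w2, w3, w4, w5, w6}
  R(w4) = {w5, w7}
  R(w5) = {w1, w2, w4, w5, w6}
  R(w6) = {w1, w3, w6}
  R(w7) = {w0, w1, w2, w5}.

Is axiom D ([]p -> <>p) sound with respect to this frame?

Yes

Axiom D corresponds to the accessibility relation being serial.
Serial: yes — every world has a successor (e.g. w0 R w0).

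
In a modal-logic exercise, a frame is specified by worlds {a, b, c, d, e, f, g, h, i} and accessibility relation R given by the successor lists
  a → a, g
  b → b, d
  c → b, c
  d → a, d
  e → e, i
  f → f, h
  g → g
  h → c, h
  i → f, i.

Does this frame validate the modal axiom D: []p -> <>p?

Yes

Axiom D corresponds to the accessibility relation being serial.
Serial: yes — every world has a successor (e.g. a R a).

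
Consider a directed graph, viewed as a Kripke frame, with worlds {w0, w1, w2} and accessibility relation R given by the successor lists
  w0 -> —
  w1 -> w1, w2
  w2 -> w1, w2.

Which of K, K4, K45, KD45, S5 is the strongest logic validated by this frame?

K45

Transitive (axiom 4): yes — every two-step R-path is closed by a direct edge.
Euclidean (axiom 5): yes — any two successors of a common world are R-related.
Serial (axiom D): no — w0 has no R-successor.
Reflexive (axiom T): no — w0 is not related to itself.
So F validates K, K4, K45; KD45 would additionally require R to be serial. The strongest is K45.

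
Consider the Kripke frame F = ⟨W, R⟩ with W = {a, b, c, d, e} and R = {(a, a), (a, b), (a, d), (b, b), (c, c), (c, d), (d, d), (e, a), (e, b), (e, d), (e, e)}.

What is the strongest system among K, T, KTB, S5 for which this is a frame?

Reflexive (axiom T): yes — every world is R-related to itself.
Symmetric (axiom B): no — a R b but not b R a.
Euclidean (axiom 5): no — a R b and a R d, but not b R d.
So F validates K, T; KTB would additionally require R to be symmetric. The strongest is T.

T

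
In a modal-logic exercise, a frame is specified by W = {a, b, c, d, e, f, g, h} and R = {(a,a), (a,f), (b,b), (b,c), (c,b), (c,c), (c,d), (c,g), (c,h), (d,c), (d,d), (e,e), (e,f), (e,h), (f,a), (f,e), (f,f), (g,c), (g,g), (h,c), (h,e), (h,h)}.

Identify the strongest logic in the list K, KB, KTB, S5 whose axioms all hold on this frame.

KTB

Symmetric (axiom B): yes — every pair in R has its reverse in R.
Reflexive (axiom T): yes — every world is R-related to itself.
Euclidean (axiom 5): no — c R b and c R d, but not b R d.
So F validates K, KB, KTB; S5 would additionally require R to be Euclidean. The strongest is KTB.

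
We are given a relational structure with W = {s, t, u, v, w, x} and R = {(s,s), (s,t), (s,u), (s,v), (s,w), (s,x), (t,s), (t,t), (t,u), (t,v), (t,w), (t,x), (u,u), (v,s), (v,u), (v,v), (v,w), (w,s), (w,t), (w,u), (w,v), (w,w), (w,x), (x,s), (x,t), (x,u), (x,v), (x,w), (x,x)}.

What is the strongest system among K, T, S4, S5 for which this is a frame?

T

Reflexive (axiom T): yes — every world is R-related to itself.
Transitive (axiom 4): no — v R s and s R t, but not v R t.
Euclidean (axiom 5): no — s R u and s R t, but not u R t.
So F validates K, T; S4 would additionally require R to be transitive. The strongest is T.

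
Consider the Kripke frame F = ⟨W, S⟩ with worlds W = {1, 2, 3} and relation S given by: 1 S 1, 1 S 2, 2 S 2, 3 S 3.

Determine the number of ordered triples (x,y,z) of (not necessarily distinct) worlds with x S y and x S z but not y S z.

Enumerating: (1,2,1).

1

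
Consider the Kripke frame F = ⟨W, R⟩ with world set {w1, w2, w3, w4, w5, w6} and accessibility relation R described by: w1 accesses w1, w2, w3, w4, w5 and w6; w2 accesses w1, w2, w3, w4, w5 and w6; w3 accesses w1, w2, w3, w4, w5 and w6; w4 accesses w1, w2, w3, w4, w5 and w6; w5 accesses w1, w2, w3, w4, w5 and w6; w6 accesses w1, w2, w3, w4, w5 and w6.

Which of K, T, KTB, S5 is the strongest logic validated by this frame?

S5

Reflexive (axiom T): yes — every world is R-related to itself.
Symmetric (axiom B): yes — every pair in R has its reverse in R.
Euclidean (axiom 5): yes — any two successors of a common world are R-related.
So F validates K, T, KTB, S5. The strongest is S5.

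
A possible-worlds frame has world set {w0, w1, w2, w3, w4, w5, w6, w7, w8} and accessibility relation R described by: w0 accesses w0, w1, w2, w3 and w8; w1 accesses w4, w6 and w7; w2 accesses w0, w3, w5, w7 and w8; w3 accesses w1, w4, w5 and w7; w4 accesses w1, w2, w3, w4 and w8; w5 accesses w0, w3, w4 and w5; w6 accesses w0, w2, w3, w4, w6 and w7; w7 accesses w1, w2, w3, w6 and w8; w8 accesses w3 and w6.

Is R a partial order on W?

Reflexive: no — w1 is not related to itself.
Transitive: no — w0 R w1 and w1 R w4, but not w0 R w4.
Antisymmetric: no — w0 R w2 and w2 R w0 with w0 ≠ w2.
So R is not a partial order.

No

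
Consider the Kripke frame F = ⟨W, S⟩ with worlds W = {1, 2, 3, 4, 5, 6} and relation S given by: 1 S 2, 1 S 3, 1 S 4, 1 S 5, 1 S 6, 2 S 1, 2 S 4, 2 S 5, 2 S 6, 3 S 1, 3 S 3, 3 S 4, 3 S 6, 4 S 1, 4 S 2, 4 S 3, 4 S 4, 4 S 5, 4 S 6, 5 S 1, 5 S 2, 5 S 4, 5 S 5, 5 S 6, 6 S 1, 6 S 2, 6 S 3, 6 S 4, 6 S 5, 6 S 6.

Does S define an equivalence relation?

Reflexive: no — 1 is not related to itself.
Symmetric: yes — every pair in S has its reverse in S.
Transitive: no — 2 S 1 and 1 S 3, but not 2 S 3.
So S is not an equivalence relation.

No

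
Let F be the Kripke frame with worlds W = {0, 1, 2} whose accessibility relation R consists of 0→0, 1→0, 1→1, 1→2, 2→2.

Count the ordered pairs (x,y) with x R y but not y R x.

Enumerating: (1,0), (1,2).

2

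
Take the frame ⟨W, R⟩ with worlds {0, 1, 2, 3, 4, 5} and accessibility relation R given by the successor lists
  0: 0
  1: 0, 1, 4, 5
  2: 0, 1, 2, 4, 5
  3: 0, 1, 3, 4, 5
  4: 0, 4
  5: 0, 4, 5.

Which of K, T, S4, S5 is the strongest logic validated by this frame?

Reflexive (axiom T): yes — every world is R-related to itself.
Transitive (axiom 4): yes — every two-step R-path is closed by a direct edge.
Euclidean (axiom 5): no — 1 R 0 and 1 R 4, but not 0 R 4.
So F validates K, T, S4; S5 would additionally require R to be Euclidean. The strongest is S4.

S4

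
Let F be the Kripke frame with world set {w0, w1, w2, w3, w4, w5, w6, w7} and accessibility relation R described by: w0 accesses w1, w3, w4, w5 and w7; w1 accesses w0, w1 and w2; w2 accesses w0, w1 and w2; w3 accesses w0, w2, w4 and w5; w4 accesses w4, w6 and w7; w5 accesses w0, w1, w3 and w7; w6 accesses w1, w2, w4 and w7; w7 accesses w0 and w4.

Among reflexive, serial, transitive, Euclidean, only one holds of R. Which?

Reflexive: no — w0 is not related to itself.
Serial: yes — every world has a successor (e.g. w0 R w1).
Transitive: no — w0 R w1 and w1 R w2, but not w0 R w2.
Euclidean: no — w0 R w1 and w0 R w3, but not w1 R w3.
Only serial holds.

serial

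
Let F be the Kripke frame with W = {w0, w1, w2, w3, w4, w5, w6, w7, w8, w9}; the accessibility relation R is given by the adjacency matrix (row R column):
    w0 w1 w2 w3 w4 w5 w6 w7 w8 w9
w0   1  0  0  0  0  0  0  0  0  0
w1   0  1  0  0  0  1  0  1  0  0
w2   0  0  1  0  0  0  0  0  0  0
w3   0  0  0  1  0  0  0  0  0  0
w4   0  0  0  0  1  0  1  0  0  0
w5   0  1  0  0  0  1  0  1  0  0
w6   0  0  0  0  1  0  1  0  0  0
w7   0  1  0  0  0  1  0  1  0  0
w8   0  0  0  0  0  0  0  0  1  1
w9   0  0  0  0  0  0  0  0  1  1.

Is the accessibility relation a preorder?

Yes

Reflexive: yes — every world is R-related to itself.
Transitive: yes — every two-step R-path is closed by a direct edge.
So R is a preorder.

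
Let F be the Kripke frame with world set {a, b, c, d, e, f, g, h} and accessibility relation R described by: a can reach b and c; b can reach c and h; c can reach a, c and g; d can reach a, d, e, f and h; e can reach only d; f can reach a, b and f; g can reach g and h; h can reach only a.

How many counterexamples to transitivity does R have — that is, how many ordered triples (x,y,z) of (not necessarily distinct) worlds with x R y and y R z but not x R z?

21

Enumerating: (a,b,h), (a,c,a), (a,c,g), (b,c,a), (b,c,g), (b,h,a), (c,a,b), (c,g,h), (d,a,b), (d,a,c), (d,f,b), (e,d,a), … and 9 more.
Total: 21.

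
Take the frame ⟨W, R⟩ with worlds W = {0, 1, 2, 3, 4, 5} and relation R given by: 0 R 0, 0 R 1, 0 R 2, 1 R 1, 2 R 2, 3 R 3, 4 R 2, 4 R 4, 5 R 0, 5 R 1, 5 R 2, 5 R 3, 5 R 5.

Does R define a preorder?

Yes

Reflexive: yes — every world is R-related to itself.
Transitive: yes — every two-step R-path is closed by a direct edge.
So R is a preorder.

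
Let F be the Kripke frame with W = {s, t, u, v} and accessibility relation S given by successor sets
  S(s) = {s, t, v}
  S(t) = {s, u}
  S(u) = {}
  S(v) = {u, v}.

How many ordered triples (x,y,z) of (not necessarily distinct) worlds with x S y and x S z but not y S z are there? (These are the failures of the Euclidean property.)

Enumerating: (s,t,t), (s,t,v), (s,v,s), (s,v,t), (t,s,u), (t,u,s), (t,u,u), (v,u,u), (v,u,v).

9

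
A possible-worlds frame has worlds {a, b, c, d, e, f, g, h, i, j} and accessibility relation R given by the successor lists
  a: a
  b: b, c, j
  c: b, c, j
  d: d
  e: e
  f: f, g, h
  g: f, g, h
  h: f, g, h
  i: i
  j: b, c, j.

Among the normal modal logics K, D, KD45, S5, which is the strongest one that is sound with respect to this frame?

S5

Serial (axiom D): yes — every world has a successor (e.g. a R a).
Euclidean (axiom 5): yes — any two successors of a common world are R-related.
Transitive (axiom 4): yes — every two-step R-path is closed by a direct edge.
Reflexive (axiom T): yes — every world is R-related to itself.
So F validates K, D, KD45, S5. The strongest is S5.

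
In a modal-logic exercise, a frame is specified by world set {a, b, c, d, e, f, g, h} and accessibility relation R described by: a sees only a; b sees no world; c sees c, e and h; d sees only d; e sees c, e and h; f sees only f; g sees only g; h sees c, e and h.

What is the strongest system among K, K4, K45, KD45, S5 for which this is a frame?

K45

Transitive (axiom 4): yes — every two-step R-path is closed by a direct edge.
Euclidean (axiom 5): yes — any two successors of a common world are R-related.
Serial (axiom D): no — b has no R-successor.
Reflexive (axiom T): no — b is not related to itself.
So F validates K, K4, K45; KD45 would additionally require R to be serial. The strongest is K45.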